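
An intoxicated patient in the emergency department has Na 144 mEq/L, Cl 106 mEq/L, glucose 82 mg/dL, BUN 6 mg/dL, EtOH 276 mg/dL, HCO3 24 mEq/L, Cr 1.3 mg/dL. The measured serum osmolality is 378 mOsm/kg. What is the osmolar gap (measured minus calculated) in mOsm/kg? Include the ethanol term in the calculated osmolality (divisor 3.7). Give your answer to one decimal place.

8.7 mOsm/kg

Calculated osmolality = 2·Na + glucose/18 + BUN/2.8 + ethanol/3.7
= 2·144 + 82/18 + 6/2.8 + 276/3.7
= 288 + 4.56 + 2.14 + 74.59
= 369.29 mOsm/kg ≈ 369.3 mOsm/kg
Osmolar gap = measured − calculated = 378 − 369.3 = 8.7 mOsm/kg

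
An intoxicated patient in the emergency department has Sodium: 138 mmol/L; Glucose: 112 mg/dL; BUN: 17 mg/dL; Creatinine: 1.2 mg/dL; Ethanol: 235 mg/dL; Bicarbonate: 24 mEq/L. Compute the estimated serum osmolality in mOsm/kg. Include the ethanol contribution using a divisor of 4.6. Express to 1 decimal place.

339.4 mOsm/kg

Calculated osmolality = 2·Na + glucose/18 + BUN/2.8 + ethanol/4.6
= 2·138 + 112/18 + 17/2.8 + 235/4.6
= 276 + 6.22 + 6.07 + 51.09
= 339.38 mOsm/kg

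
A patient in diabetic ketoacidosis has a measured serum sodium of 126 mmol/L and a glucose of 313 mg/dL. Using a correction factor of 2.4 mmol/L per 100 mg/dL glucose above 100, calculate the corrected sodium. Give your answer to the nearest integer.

Corrected Na = measured Na + 2.4 · (glucose − 100)/100
= 126 + 2.4 · (313 − 100)/100
= 126 + 5.1
= 131.1 mmol/L

131 mmol/L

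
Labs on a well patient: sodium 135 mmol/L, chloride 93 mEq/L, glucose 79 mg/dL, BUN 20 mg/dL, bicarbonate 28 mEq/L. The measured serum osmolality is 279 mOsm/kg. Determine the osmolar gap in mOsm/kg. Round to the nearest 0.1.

Calculated osmolality = 2·Na + glucose/18 + BUN/2.8
= 2·135 + 79/18 + 20/2.8
= 270 + 4.39 + 7.14
= 281.53 mOsm/kg ≈ 281.5 mOsm/kg
Osmolar gap = measured − calculated = 279 − 281.5 = -2.5 mOsm/kg

-2.5 mOsm/kg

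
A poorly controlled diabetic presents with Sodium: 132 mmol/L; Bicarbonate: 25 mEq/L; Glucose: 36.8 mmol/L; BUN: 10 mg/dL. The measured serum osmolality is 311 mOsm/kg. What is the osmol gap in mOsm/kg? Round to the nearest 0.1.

6.6 mOsm/kg

Calculated osmolality = 2·Na + glucose + BUN/2.8
= 2·132 + 36.8 + 10/2.8
= 264 + 36.80 + 3.57
= 304.37 mOsm/kg ≈ 304.4 mOsm/kg
Osmolar gap = measured − calculated = 311 − 304.4 = 6.6 mOsm/kg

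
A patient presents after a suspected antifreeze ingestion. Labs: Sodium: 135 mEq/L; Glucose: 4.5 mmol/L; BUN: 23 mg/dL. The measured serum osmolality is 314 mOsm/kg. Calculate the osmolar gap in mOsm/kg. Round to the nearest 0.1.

Calculated osmolality = 2·Na + glucose + BUN/2.8
= 2·135 + 4.5 + 23/2.8
= 270 + 4.50 + 8.21
= 282.71 mOsm/kg ≈ 282.7 mOsm/kg
Osmolar gap = measured − calculated = 314 − 282.7 = 31.3 mOsm/kg

31.3 mOsm/kg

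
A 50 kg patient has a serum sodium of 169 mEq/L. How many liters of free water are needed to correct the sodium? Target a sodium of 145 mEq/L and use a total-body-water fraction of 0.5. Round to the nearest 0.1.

TBW = 0.5 · 50 = 25 L
Free water deficit = TBW · (Na/145 − 1)
= 25 · (169/145 − 1)
= 25 · 0.1655
= 4.14 L

4.1 L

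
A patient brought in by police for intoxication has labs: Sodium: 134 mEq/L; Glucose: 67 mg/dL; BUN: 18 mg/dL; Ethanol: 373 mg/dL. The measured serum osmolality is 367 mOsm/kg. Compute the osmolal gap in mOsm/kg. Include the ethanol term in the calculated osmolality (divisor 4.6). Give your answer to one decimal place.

Calculated osmolality = 2·Na + glucose/18 + BUN/2.8 + ethanol/4.6
= 2·134 + 67/18 + 18/2.8 + 373/4.6
= 268 + 3.72 + 6.43 + 81.09
= 359.24 mOsm/kg ≈ 359.2 mOsm/kg
Osmolar gap = measured − calculated = 367 − 359.2 = 7.8 mOsm/kg

7.8 mOsm/kg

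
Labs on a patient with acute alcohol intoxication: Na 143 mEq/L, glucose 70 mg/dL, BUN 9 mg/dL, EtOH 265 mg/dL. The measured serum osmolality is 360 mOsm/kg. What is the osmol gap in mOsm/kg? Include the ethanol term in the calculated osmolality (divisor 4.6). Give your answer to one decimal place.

Calculated osmolality = 2·Na + glucose/18 + BUN/2.8 + ethanol/4.6
= 2·143 + 70/18 + 9/2.8 + 265/4.6
= 286 + 3.89 + 3.21 + 57.61
= 350.71 mOsm/kg ≈ 350.7 mOsm/kg
Osmolar gap = measured − calculated = 360 − 350.7 = 9.3 mOsm/kg

9.3 mOsm/kg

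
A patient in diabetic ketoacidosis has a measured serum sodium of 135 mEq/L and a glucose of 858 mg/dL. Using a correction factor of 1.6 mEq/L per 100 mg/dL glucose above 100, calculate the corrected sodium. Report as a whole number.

Corrected Na = measured Na + 1.6 · (glucose − 100)/100
= 135 + 1.6 · (858 − 100)/100
= 135 + 12.1
= 147.1 mEq/L

147 mEq/L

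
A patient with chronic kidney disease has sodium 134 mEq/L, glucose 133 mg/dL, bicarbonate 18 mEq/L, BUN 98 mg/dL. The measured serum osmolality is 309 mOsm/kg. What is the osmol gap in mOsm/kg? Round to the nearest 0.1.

Calculated osmolality = 2·Na + glucose/18 + BUN/2.8
= 2·134 + 133/18 + 98/2.8
= 268 + 7.39 + 35
= 310.39 mOsm/kg ≈ 310.4 mOsm/kg
Osmolar gap = measured − calculated = 309 − 310.4 = -1.4 mOsm/kg

-1.4 mOsm/kg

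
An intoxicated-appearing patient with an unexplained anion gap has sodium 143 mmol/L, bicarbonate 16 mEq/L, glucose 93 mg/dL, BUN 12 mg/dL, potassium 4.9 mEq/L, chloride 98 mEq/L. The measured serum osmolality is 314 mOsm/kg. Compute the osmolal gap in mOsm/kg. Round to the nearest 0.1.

18.5 mOsm/kg

Calculated osmolality = 2·Na + glucose/18 + BUN/2.8
= 2·143 + 93/18 + 12/2.8
= 286 + 5.17 + 4.29
= 295.46 mOsm/kg ≈ 295.5 mOsm/kg
Osmolar gap = measured − calculated = 314 − 295.5 = 18.5 mOsm/kg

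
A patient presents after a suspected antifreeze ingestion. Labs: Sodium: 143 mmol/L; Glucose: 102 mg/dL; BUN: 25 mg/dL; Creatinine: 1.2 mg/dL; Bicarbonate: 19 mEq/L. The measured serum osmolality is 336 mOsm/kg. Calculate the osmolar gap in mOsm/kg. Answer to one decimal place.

Calculated osmolality = 2·Na + glucose/18 + BUN/2.8
= 2·143 + 102/18 + 25/2.8
= 286 + 5.67 + 8.93
= 300.6 mOsm/kg ≈ 300.6 mOsm/kg
Osmolar gap = measured − calculated = 336 − 300.6 = 35.4 mOsm/kg

35.4 mOsm/kg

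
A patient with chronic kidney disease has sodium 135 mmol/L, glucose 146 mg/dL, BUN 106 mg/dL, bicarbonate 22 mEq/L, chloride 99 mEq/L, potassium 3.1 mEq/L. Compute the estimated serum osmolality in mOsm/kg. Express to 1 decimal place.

Calculated osmolality = 2·Na + glucose/18 + BUN/2.8
= 2·135 + 146/18 + 106/2.8
= 270 + 8.11 + 37.86
= 315.97 mOsm/kg

316.0 mOsm/kg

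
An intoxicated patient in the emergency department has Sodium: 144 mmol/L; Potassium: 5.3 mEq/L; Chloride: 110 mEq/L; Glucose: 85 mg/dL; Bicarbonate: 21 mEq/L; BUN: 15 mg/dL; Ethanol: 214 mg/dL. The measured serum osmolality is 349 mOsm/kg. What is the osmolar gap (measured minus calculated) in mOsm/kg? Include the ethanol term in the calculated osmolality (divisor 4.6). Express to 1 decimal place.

Calculated osmolality = 2·Na + glucose/18 + BUN/2.8 + ethanol/4.6
= 2·144 + 85/18 + 15/2.8 + 214/4.6
= 288 + 4.72 + 5.36 + 46.52
= 344.6 mOsm/kg ≈ 344.6 mOsm/kg
Osmolar gap = measured − calculated = 349 − 344.6 = 4.4 mOsm/kg

4.4 mOsm/kg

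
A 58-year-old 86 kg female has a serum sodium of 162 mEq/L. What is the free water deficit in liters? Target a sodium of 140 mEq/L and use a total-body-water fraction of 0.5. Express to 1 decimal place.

TBW = 0.5 · 86 = 43 L
Free water deficit = TBW · (Na/140 − 1)
= 43 · (162/140 − 1)
= 43 · 0.1571
= 6.76 L

6.8 L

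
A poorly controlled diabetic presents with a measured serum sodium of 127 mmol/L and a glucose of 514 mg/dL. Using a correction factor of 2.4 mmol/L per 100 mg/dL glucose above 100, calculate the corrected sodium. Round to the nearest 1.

137 mmol/L

Corrected Na = measured Na + 2.4 · (glucose − 100)/100
= 127 + 2.4 · (514 − 100)/100
= 127 + 9.9
= 136.9 mmol/L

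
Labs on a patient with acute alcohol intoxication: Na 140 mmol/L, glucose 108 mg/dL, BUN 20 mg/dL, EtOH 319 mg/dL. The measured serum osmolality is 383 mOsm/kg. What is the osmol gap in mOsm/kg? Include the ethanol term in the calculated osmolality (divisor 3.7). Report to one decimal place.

3.6 mOsm/kg

Calculated osmolality = 2·Na + glucose/18 + BUN/2.8 + ethanol/3.7
= 2·140 + 108/18 + 20/2.8 + 319/3.7
= 280 + 6 + 7.14 + 86.22
= 379.36 mOsm/kg ≈ 379.4 mOsm/kg
Osmolar gap = measured − calculated = 383 − 379.4 = 3.6 mOsm/kg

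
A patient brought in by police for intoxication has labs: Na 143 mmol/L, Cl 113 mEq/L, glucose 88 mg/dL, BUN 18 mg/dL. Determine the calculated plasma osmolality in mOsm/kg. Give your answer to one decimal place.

297.3 mOsm/kg

Calculated osmolality = 2·Na + glucose/18 + BUN/2.8
= 2·143 + 88/18 + 18/2.8
= 286 + 4.89 + 6.43
= 297.32 mOsm/kg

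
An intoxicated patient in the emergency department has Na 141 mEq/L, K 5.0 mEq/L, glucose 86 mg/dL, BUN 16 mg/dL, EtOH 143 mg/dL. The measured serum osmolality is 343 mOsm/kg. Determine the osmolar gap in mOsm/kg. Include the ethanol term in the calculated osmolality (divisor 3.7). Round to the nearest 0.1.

Calculated osmolality = 2·Na + glucose/18 + BUN/2.8 + ethanol/3.7
= 2·141 + 86/18 + 16/2.8 + 143/3.7
= 282 + 4.78 + 5.71 + 38.65
= 331.14 mOsm/kg ≈ 331.1 mOsm/kg
Osmolar gap = measured − calculated = 343 − 331.1 = 11.9 mOsm/kg

11.9 mOsm/kg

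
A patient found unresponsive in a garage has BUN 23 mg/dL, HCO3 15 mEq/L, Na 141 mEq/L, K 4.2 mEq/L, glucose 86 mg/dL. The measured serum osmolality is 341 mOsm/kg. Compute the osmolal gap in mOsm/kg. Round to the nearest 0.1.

Calculated osmolality = 2·Na + glucose/18 + BUN/2.8
= 2·141 + 86/18 + 23/2.8
= 282 + 4.78 + 8.21
= 294.99 mOsm/kg ≈ 295.0 mOsm/kg
Osmolar gap = measured − calculated = 341 − 295.0 = 46.0 mOsm/kg

46.0 mOsm/kg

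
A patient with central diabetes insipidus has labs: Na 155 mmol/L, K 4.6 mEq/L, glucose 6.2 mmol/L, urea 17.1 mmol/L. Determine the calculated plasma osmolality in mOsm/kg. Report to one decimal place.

Calculated osmolality = 2·Na + glucose + urea
= 2·155 + 6.2 + 17.1
= 310 + 6.20 + 17.10
= 333.3 mOsm/kg

333.3 mOsm/kg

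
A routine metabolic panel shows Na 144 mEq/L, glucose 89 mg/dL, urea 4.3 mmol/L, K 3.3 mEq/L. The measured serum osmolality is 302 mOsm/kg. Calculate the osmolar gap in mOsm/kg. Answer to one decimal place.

Calculated osmolality = 2·Na + glucose/18 + urea
= 2·144 + 89/18 + 4.3
= 288 + 4.94 + 4.30
= 297.24 mOsm/kg ≈ 297.2 mOsm/kg
Osmolar gap = measured − calculated = 302 − 297.2 = 4.8 mOsm/kg

4.8 mOsm/kg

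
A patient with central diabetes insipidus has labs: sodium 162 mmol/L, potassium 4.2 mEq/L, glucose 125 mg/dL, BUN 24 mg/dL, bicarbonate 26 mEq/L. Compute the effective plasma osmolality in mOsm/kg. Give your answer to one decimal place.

Effective osmolality excludes urea (freely permeant across cell membranes):
2·Na + glucose/18
= 2·162 + 125/18
= 324 + 6.94
= 330.94 mOsm/kg

330.9 mOsm/kg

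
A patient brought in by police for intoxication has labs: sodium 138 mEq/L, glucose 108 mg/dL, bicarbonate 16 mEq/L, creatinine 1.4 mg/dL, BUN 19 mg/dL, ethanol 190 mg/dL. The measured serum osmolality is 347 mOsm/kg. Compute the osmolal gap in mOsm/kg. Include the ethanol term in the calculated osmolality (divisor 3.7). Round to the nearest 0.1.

6.9 mOsm/kg

Calculated osmolality = 2·Na + glucose/18 + BUN/2.8 + ethanol/3.7
= 2·138 + 108/18 + 19/2.8 + 190/3.7
= 276 + 6 + 6.79 + 51.35
= 340.14 mOsm/kg ≈ 340.1 mOsm/kg
Osmolar gap = measured − calculated = 347 − 340.1 = 6.9 mOsm/kg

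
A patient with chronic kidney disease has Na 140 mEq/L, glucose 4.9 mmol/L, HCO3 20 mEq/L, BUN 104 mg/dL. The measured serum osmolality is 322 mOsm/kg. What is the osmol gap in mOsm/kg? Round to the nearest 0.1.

0.0 mOsm/kg

Calculated osmolality = 2·Na + glucose + BUN/2.8
= 2·140 + 4.9 + 104/2.8
= 280 + 4.90 + 37.14
= 322.04 mOsm/kg ≈ 322.0 mOsm/kg
Osmolar gap = measured − calculated = 322 − 322.0 = 0.0 mOsm/kg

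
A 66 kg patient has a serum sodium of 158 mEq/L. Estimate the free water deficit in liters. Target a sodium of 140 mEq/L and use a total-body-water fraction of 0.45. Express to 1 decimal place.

TBW = 0.45 · 66 = 29.7 L
Free water deficit = TBW · (Na/140 − 1)
= 29.7 · (158/140 − 1)
= 29.7 · 0.1286
= 3.82 L

3.8 L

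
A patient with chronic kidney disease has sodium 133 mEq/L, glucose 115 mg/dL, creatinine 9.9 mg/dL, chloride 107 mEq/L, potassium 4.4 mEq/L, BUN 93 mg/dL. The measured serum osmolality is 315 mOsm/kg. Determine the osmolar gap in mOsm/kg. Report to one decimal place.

9.4 mOsm/kg

Calculated osmolality = 2·Na + glucose/18 + BUN/2.8
= 2·133 + 115/18 + 93/2.8
= 266 + 6.39 + 33.21
= 305.6 mOsm/kg ≈ 305.6 mOsm/kg
Osmolar gap = measured − calculated = 315 − 305.6 = 9.4 mOsm/kg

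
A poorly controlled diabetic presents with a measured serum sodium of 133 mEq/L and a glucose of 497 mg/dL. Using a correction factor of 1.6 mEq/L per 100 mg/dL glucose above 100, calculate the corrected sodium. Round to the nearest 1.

Corrected Na = measured Na + 1.6 · (glucose − 100)/100
= 133 + 1.6 · (497 − 100)/100
= 133 + 6.4
= 139.4 mEq/L

139 mEq/L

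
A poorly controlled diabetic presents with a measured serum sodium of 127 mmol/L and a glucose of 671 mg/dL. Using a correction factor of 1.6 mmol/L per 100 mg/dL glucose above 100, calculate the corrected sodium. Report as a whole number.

136 mmol/L

Corrected Na = measured Na + 1.6 · (glucose − 100)/100
= 127 + 1.6 · (671 − 100)/100
= 127 + 9.1
= 136.1 mmol/L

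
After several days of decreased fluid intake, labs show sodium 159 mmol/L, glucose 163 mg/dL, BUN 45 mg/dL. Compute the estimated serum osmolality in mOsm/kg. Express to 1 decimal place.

Calculated osmolality = 2·Na + glucose/18 + BUN/2.8
= 2·159 + 163/18 + 45/2.8
= 318 + 9.06 + 16.07
= 343.13 mOsm/kg

343.1 mOsm/kg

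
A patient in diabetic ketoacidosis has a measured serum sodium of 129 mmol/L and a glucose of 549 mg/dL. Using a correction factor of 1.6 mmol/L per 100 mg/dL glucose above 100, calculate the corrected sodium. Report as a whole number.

Corrected Na = measured Na + 1.6 · (glucose − 100)/100
= 129 + 1.6 · (549 − 100)/100
= 129 + 7.2
= 136.2 mmol/L

136 mmol/L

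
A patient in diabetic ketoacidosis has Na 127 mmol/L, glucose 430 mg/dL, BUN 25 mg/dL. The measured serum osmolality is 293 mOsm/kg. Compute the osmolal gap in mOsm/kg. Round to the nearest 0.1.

6.2 mOsm/kg

Calculated osmolality = 2·Na + glucose/18 + BUN/2.8
= 2·127 + 430/18 + 25/2.8
= 254 + 23.89 + 8.93
= 286.82 mOsm/kg ≈ 286.8 mOsm/kg
Osmolar gap = measured − calculated = 293 − 286.8 = 6.2 mOsm/kg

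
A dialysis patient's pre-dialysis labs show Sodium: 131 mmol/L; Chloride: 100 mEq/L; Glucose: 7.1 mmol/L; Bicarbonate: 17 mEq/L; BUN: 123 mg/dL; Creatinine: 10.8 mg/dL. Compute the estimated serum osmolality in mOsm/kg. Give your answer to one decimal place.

313.0 mOsm/kg

Calculated osmolality = 2·Na + glucose + BUN/2.8
= 2·131 + 7.1 + 123/2.8
= 262 + 7.10 + 43.93
= 313.03 mOsm/kg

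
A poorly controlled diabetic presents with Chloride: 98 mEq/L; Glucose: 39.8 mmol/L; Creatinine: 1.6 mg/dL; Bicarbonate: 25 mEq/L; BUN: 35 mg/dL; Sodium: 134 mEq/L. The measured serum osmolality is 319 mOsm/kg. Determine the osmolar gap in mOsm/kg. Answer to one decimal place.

Calculated osmolality = 2·Na + glucose + BUN/2.8
= 2·134 + 39.8 + 35/2.8
= 268 + 39.80 + 12.50
= 320.3 mOsm/kg ≈ 320.3 mOsm/kg
Osmolar gap = measured − calculated = 319 − 320.3 = -1.3 mOsm/kg

-1.3 mOsm/kg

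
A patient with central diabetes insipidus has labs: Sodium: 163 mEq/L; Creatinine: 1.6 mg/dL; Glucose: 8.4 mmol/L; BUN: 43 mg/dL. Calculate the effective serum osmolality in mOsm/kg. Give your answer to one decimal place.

334.4 mOsm/kg

Effective osmolality excludes urea (freely permeant across cell membranes):
2·Na + glucose
= 2·163 + 8.4
= 326 + 8.4
= 334.4 mOsm/kg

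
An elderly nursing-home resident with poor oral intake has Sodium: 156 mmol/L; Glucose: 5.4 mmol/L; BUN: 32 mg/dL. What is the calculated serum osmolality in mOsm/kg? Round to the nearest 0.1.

Calculated osmolality = 2·Na + glucose + BUN/2.8
= 2·156 + 5.4 + 32/2.8
= 312 + 5.40 + 11.43
= 328.83 mOsm/kg

328.8 mOsm/kg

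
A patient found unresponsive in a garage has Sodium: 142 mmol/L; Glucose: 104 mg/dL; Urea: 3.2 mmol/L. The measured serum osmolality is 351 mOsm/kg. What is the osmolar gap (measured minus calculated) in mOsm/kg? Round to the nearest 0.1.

58.0 mOsm/kg

Calculated osmolality = 2·Na + glucose/18 + urea
= 2·142 + 104/18 + 3.2
= 284 + 5.78 + 3.20
= 292.98 mOsm/kg ≈ 293.0 mOsm/kg
Osmolar gap = measured − calculated = 351 − 293.0 = 58.0 mOsm/kg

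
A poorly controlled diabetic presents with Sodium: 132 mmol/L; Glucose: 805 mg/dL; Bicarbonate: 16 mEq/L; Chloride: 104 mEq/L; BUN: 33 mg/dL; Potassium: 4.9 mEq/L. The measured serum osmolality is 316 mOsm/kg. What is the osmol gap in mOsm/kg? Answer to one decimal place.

Calculated osmolality = 2·Na + glucose/18 + BUN/2.8
= 2·132 + 805/18 + 33/2.8
= 264 + 44.72 + 11.79
= 320.51 mOsm/kg ≈ 320.5 mOsm/kg
Osmolar gap = measured − calculated = 316 − 320.5 = -4.5 mOsm/kg

-4.5 mOsm/kg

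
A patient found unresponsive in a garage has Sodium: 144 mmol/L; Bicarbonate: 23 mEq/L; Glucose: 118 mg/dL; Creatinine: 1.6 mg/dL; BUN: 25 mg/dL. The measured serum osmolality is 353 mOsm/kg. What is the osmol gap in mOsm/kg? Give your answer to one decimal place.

Calculated osmolality = 2·Na + glucose/18 + BUN/2.8
= 2·144 + 118/18 + 25/2.8
= 288 + 6.56 + 8.93
= 303.49 mOsm/kg ≈ 303.5 mOsm/kg
Osmolar gap = measured − calculated = 353 − 303.5 = 49.5 mOsm/kg

49.5 mOsm/kg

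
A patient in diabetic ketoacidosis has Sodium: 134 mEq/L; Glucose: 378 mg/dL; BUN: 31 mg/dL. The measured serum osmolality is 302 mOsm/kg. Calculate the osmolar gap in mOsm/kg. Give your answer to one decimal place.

Calculated osmolality = 2·Na + glucose/18 + BUN/2.8
= 2·134 + 378/18 + 31/2.8
= 268 + 21 + 11.07
= 300.07 mOsm/kg ≈ 300.1 mOsm/kg
Osmolar gap = measured − calculated = 302 − 300.1 = 1.9 mOsm/kg

1.9 mOsm/kg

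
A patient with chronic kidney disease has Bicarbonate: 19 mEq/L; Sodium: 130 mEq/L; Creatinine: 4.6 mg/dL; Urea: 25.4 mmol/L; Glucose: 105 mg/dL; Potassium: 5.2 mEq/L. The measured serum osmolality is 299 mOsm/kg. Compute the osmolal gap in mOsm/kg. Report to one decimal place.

Calculated osmolality = 2·Na + glucose/18 + urea
= 2·130 + 105/18 + 25.4
= 260 + 5.83 + 25.40
= 291.23 mOsm/kg ≈ 291.2 mOsm/kg
Osmolar gap = measured − calculated = 299 − 291.2 = 7.8 mOsm/kg

7.8 mOsm/kg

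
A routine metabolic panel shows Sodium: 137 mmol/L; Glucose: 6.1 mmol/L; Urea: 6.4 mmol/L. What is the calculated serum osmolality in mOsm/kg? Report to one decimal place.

286.5 mOsm/kg

Calculated osmolality = 2·Na + glucose + urea
= 2·137 + 6.1 + 6.4
= 274 + 6.10 + 6.40
= 286.5 mOsm/kg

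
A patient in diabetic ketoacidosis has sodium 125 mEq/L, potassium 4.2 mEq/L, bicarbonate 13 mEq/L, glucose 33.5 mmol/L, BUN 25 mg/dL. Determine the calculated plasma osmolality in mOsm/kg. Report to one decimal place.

Calculated osmolality = 2·Na + glucose + BUN/2.8
= 2·125 + 33.5 + 25/2.8
= 250 + 33.50 + 8.93
= 292.43 mOsm/kg

292.4 mOsm/kg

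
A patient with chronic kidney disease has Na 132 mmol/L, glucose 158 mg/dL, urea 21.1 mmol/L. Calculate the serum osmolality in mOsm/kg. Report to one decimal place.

293.9 mOsm/kg

Calculated osmolality = 2·Na + glucose/18 + urea
= 2·132 + 158/18 + 21.1
= 264 + 8.78 + 21.10
= 293.88 mOsm/kg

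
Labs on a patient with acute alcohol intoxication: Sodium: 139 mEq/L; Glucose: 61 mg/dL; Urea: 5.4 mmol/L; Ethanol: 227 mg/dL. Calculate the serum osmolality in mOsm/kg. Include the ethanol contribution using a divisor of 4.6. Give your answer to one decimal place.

336.1 mOsm/kg

Calculated osmolality = 2·Na + glucose/18 + urea + ethanol/4.6
= 2·139 + 61/18 + 5.4 + 227/4.6
= 278 + 3.39 + 5.40 + 49.35
= 336.14 mOsm/kg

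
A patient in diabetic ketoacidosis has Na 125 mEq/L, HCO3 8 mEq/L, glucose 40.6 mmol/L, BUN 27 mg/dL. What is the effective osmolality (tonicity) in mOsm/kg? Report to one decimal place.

Effective osmolality excludes urea (freely permeant across cell membranes):
2·Na + glucose
= 2·125 + 40.6
= 250 + 40.6
= 290.6 mOsm/kg

290.6 mOsm/kg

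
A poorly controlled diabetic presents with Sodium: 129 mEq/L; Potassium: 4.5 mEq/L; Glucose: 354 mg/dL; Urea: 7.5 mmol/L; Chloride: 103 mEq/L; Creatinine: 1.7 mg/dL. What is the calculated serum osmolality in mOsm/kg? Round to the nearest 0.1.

285.2 mOsm/kg

Calculated osmolality = 2·Na + glucose/18 + urea
= 2·129 + 354/18 + 7.5
= 258 + 19.67 + 7.50
= 285.17 mOsm/kg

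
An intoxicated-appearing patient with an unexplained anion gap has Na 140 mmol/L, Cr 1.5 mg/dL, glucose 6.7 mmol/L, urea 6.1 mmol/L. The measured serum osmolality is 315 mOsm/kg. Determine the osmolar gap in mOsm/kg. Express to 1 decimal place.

22.2 mOsm/kg

Calculated osmolality = 2·Na + glucose + urea
= 2·140 + 6.7 + 6.1
= 280 + 6.70 + 6.10
= 292.8 mOsm/kg ≈ 292.8 mOsm/kg
Osmolar gap = measured − calculated = 315 − 292.8 = 22.2 mOsm/kg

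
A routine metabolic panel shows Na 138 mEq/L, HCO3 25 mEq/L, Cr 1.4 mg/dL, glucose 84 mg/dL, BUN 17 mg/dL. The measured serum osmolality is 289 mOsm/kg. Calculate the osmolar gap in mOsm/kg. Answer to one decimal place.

2.3 mOsm/kg

Calculated osmolality = 2·Na + glucose/18 + BUN/2.8
= 2·138 + 84/18 + 17/2.8
= 276 + 4.67 + 6.07
= 286.74 mOsm/kg ≈ 286.7 mOsm/kg
Osmolar gap = measured − calculated = 289 − 286.7 = 2.3 mOsm/kg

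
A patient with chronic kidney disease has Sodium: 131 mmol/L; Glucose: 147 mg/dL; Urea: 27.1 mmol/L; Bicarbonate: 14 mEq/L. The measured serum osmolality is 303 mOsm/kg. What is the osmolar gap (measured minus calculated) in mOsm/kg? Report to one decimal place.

Calculated osmolality = 2·Na + glucose/18 + urea
= 2·131 + 147/18 + 27.1
= 262 + 8.17 + 27.10
= 297.27 mOsm/kg ≈ 297.3 mOsm/kg
Osmolar gap = measured − calculated = 303 − 297.3 = 5.7 mOsm/kg

5.7 mOsm/kg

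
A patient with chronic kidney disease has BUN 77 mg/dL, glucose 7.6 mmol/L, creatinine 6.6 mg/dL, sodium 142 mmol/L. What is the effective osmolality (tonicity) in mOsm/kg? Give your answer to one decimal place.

291.6 mOsm/kg

Effective osmolality excludes urea (freely permeant across cell membranes):
2·Na + glucose
= 2·142 + 7.6
= 284 + 7.6
= 291.6 mOsm/kg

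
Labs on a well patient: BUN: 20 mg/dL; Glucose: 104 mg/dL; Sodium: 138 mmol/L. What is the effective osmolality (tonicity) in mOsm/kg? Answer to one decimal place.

281.8 mOsm/kg

Effective osmolality excludes urea (freely permeant across cell membranes):
2·Na + glucose/18
= 2·138 + 104/18
= 276 + 5.78
= 281.78 mOsm/kg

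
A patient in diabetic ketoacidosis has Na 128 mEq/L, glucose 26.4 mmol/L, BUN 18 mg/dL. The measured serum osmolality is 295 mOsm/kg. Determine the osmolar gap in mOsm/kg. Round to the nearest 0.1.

6.2 mOsm/kg

Calculated osmolality = 2·Na + glucose + BUN/2.8
= 2·128 + 26.4 + 18/2.8
= 256 + 26.40 + 6.43
= 288.83 mOsm/kg ≈ 288.8 mOsm/kg
Osmolar gap = measured − calculated = 295 − 288.8 = 6.2 mOsm/kg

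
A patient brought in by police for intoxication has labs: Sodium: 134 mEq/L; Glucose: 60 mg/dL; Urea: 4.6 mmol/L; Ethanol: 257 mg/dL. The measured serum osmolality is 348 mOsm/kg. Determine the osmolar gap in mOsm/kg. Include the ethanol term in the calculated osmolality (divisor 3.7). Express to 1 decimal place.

2.6 mOsm/kg

Calculated osmolality = 2·Na + glucose/18 + urea + ethanol/3.7
= 2·134 + 60/18 + 4.6 + 257/3.7
= 268 + 3.33 + 4.60 + 69.46
= 345.39 mOsm/kg ≈ 345.4 mOsm/kg
Osmolar gap = measured − calculated = 348 − 345.4 = 2.6 mOsm/kg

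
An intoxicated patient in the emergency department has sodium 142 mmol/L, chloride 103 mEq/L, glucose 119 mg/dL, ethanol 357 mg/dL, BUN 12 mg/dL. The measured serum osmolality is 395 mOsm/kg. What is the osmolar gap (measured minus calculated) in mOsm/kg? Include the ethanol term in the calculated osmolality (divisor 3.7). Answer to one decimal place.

Calculated osmolality = 2·Na + glucose/18 + BUN/2.8 + ethanol/3.7
= 2·142 + 119/18 + 12/2.8 + 357/3.7
= 284 + 6.61 + 4.29 + 96.49
= 391.39 mOsm/kg ≈ 391.4 mOsm/kg
Osmolar gap = measured − calculated = 395 − 391.4 = 3.6 mOsm/kg

3.6 mOsm/kg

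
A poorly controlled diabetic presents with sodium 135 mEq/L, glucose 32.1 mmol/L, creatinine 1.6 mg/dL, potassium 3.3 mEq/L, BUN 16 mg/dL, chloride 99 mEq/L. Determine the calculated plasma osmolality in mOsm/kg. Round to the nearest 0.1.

Calculated osmolality = 2·Na + glucose + BUN/2.8
= 2·135 + 32.1 + 16/2.8
= 270 + 32.10 + 5.71
= 307.81 mOsm/kg

307.8 mOsm/kg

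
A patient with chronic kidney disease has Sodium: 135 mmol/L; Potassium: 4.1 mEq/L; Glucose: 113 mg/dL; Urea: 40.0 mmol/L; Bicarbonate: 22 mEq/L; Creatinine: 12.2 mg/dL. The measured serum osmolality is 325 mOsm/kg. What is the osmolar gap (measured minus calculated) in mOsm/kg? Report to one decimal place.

8.7 mOsm/kg

Calculated osmolality = 2·Na + glucose/18 + urea
= 2·135 + 113/18 + 40
= 270 + 6.28 + 40
= 316.28 mOsm/kg ≈ 316.3 mOsm/kg
Osmolar gap = measured − calculated = 325 − 316.3 = 8.7 mOsm/kg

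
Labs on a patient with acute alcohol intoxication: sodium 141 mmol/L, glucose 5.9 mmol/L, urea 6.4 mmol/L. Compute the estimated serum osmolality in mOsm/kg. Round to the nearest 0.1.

Calculated osmolality = 2·Na + glucose + urea
= 2·141 + 5.9 + 6.4
= 282 + 5.90 + 6.40
= 294.3 mOsm/kg

294.3 mOsm/kg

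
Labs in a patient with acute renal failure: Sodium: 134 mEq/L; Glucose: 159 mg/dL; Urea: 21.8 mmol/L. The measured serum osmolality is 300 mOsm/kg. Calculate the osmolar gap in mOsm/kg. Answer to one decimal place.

1.4 mOsm/kg

Calculated osmolality = 2·Na + glucose/18 + urea
= 2·134 + 159/18 + 21.8
= 268 + 8.83 + 21.80
= 298.63 mOsm/kg ≈ 298.6 mOsm/kg
Osmolar gap = measured − calculated = 300 − 298.6 = 1.4 mOsm/kg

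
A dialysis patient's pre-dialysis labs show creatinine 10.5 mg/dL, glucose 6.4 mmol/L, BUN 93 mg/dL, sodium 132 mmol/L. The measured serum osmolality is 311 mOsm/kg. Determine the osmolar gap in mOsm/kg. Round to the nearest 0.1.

7.4 mOsm/kg

Calculated osmolality = 2·Na + glucose + BUN/2.8
= 2·132 + 6.4 + 93/2.8
= 264 + 6.40 + 33.21
= 303.61 mOsm/kg ≈ 303.6 mOsm/kg
Osmolar gap = measured − calculated = 311 − 303.6 = 7.4 mOsm/kg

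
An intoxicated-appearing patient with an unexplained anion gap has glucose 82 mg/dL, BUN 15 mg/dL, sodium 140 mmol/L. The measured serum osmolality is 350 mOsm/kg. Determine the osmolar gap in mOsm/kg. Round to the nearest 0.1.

60.1 mOsm/kg

Calculated osmolality = 2·Na + glucose/18 + BUN/2.8
= 2·140 + 82/18 + 15/2.8
= 280 + 4.56 + 5.36
= 289.92 mOsm/kg ≈ 289.9 mOsm/kg
Osmolar gap = measured − calculated = 350 − 289.9 = 60.1 mOsm/kg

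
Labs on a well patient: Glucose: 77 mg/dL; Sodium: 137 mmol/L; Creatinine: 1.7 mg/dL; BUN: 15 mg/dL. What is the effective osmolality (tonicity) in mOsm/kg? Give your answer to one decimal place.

Effective osmolality excludes urea (freely permeant across cell membranes):
2·Na + glucose/18
= 2·137 + 77/18
= 274 + 4.28
= 278.28 mOsm/kg

278.3 mOsm/kg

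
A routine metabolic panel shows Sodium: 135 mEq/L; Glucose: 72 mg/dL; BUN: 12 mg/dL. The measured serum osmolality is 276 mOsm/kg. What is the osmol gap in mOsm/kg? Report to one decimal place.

Calculated osmolality = 2·Na + glucose/18 + BUN/2.8
= 2·135 + 72/18 + 12/2.8
= 270 + 4 + 4.29
= 278.29 mOsm/kg ≈ 278.3 mOsm/kg
Osmolar gap = measured − calculated = 276 − 278.3 = -2.3 mOsm/kg

-2.3 mOsm/kg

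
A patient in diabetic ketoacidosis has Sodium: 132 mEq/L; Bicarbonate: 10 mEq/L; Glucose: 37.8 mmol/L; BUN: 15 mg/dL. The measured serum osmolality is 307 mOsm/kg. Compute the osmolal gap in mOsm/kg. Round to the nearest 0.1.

Calculated osmolality = 2·Na + glucose + BUN/2.8
= 2·132 + 37.8 + 15/2.8
= 264 + 37.80 + 5.36
= 307.16 mOsm/kg ≈ 307.2 mOsm/kg
Osmolar gap = measured − calculated = 307 − 307.2 = -0.2 mOsm/kg

-0.2 mOsm/kg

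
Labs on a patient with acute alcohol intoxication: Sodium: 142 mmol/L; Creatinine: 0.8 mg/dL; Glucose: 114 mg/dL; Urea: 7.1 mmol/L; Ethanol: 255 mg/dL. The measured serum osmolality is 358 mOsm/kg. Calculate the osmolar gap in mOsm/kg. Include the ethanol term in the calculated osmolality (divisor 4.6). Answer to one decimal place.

5.1 mOsm/kg

Calculated osmolality = 2·Na + glucose/18 + urea + ethanol/4.6
= 2·142 + 114/18 + 7.1 + 255/4.6
= 284 + 6.33 + 7.10 + 55.43
= 352.86 mOsm/kg ≈ 352.9 mOsm/kg
Osmolar gap = measured − calculated = 358 − 352.9 = 5.1 mOsm/kg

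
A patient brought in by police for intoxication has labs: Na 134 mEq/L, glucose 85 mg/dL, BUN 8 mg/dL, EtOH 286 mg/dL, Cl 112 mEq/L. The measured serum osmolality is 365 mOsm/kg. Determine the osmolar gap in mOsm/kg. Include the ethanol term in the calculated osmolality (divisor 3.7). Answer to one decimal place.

12.1 mOsm/kg

Calculated osmolality = 2·Na + glucose/18 + BUN/2.8 + ethanol/3.7
= 2·134 + 85/18 + 8/2.8 + 286/3.7
= 268 + 4.72 + 2.86 + 77.30
= 352.88 mOsm/kg ≈ 352.9 mOsm/kg
Osmolar gap = measured − calculated = 365 − 352.9 = 12.1 mOsm/kg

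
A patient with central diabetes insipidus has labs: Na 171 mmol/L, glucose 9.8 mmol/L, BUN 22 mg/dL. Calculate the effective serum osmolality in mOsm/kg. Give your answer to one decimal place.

351.8 mOsm/kg

Effective osmolality excludes urea (freely permeant across cell membranes):
2·Na + glucose
= 2·171 + 9.8
= 342 + 9.8
= 351.8 mOsm/kg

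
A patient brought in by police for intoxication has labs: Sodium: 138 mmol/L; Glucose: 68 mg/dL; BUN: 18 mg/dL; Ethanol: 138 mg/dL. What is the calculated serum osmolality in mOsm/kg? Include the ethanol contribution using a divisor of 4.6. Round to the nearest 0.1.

Calculated osmolality = 2·Na + glucose/18 + BUN/2.8 + ethanol/4.6
= 2·138 + 68/18 + 18/2.8 + 138/4.6
= 276 + 3.78 + 6.43 + 30
= 316.21 mOsm/kg

316.2 mOsm/kg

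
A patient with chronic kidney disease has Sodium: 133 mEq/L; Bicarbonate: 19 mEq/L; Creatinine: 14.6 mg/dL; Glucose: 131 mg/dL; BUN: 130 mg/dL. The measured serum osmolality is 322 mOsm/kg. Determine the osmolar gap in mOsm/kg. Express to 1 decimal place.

2.3 mOsm/kg

Calculated osmolality = 2·Na + glucose/18 + BUN/2.8
= 2·133 + 131/18 + 130/2.8
= 266 + 7.28 + 46.43
= 319.71 mOsm/kg ≈ 319.7 mOsm/kg
Osmolar gap = measured − calculated = 322 − 319.7 = 2.3 mOsm/kg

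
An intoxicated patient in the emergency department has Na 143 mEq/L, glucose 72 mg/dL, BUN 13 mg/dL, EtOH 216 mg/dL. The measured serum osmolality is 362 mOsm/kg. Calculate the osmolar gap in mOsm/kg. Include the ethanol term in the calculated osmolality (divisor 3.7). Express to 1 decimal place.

9.0 mOsm/kg

Calculated osmolality = 2·Na + glucose/18 + BUN/2.8 + ethanol/3.7
= 2·143 + 72/18 + 13/2.8 + 216/3.7
= 286 + 4 + 4.64 + 58.38
= 353.02 mOsm/kg ≈ 353.0 mOsm/kg
Osmolar gap = measured − calculated = 362 − 353.0 = 9.0 mOsm/kg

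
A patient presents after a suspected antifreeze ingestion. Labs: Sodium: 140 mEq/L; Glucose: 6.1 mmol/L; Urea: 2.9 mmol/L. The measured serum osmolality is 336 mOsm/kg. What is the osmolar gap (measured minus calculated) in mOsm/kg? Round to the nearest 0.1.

Calculated osmolality = 2·Na + glucose + urea
= 2·140 + 6.1 + 2.9
= 280 + 6.10 + 2.90
= 289 mOsm/kg ≈ 289.0 mOsm/kg
Osmolar gap = measured − calculated = 336 − 289.0 = 47.0 mOsm/kg

47.0 mOsm/kg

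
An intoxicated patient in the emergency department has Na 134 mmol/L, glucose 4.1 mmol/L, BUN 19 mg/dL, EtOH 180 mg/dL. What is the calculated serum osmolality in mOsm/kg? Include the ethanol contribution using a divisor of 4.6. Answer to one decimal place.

318.0 mOsm/kg

Calculated osmolality = 2·Na + glucose + BUN/2.8 + ethanol/4.6
= 2·134 + 4.1 + 19/2.8 + 180/4.6
= 268 + 4.10 + 6.79 + 39.13
= 318.02 mOsm/kg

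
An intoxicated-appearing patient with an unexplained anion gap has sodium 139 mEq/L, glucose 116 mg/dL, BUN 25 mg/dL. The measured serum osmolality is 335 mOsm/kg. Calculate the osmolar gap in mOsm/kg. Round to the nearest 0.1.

41.6 mOsm/kg

Calculated osmolality = 2·Na + glucose/18 + BUN/2.8
= 2·139 + 116/18 + 25/2.8
= 278 + 6.44 + 8.93
= 293.37 mOsm/kg ≈ 293.4 mOsm/kg
Osmolar gap = measured − calculated = 335 − 293.4 = 41.6 mOsm/kg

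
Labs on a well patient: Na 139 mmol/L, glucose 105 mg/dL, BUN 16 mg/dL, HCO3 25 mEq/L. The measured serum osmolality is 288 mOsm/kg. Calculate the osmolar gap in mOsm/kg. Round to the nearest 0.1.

-1.5 mOsm/kg

Calculated osmolality = 2·Na + glucose/18 + BUN/2.8
= 2·139 + 105/18 + 16/2.8
= 278 + 5.83 + 5.71
= 289.54 mOsm/kg ≈ 289.5 mOsm/kg
Osmolar gap = measured − calculated = 288 − 289.5 = -1.5 mOsm/kg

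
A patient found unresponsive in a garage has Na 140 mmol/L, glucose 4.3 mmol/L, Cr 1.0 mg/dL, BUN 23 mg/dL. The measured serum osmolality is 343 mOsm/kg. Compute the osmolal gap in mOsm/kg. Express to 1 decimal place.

50.5 mOsm/kg

Calculated osmolality = 2·Na + glucose + BUN/2.8
= 2·140 + 4.3 + 23/2.8
= 280 + 4.30 + 8.21
= 292.51 mOsm/kg ≈ 292.5 mOsm/kg
Osmolar gap = measured − calculated = 343 − 292.5 = 50.5 mOsm/kg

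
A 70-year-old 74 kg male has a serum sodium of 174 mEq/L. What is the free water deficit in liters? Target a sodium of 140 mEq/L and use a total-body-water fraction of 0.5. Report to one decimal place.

TBW = 0.5 · 74 = 37 L
Free water deficit = TBW · (Na/140 − 1)
= 37 · (174/140 − 1)
= 37 · 0.2429
= 8.99 L

9.0 L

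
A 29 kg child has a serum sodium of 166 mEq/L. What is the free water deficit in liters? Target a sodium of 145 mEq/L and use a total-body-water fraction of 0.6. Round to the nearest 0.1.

TBW = 0.6 · 29 = 17.4 L
Free water deficit = TBW · (Na/145 − 1)
= 17.4 · (166/145 − 1)
= 17.4 · 0.1448
= 2.52 L

2.5 L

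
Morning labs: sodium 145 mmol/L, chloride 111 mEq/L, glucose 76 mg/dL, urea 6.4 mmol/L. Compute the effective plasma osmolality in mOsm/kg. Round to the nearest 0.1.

Effective osmolality excludes urea (freely permeant across cell membranes):
2·Na + glucose/18
= 2·145 + 76/18
= 290 + 4.22
= 294.22 mOsm/kg

294.2 mOsm/kg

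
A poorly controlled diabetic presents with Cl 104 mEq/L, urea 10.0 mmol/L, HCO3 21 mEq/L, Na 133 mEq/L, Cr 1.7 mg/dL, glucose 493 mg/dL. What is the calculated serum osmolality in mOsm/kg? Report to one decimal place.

Calculated osmolality = 2·Na + glucose/18 + urea
= 2·133 + 493/18 + 10
= 266 + 27.39 + 10
= 303.39 mOsm/kg

303.4 mOsm/kg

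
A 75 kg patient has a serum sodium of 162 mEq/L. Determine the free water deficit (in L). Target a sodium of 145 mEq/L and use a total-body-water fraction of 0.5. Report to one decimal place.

4.4 L

TBW = 0.5 · 75 = 37.5 L
Free water deficit = TBW · (Na/145 − 1)
= 37.5 · (162/145 − 1)
= 37.5 · 0.1172
= 4.39 L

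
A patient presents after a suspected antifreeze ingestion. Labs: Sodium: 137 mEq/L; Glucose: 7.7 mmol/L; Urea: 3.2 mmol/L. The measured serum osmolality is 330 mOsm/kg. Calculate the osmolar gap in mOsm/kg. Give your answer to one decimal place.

45.1 mOsm/kg

Calculated osmolality = 2·Na + glucose + urea
= 2·137 + 7.7 + 3.2
= 274 + 7.70 + 3.20
= 284.9 mOsm/kg ≈ 284.9 mOsm/kg
Osmolar gap = measured − calculated = 330 − 284.9 = 45.1 mOsm/kg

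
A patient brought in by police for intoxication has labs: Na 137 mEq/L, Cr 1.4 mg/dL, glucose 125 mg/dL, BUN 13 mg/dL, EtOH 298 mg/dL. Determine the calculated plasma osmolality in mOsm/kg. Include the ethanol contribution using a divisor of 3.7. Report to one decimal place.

366.1 mOsm/kg

Calculated osmolality = 2·Na + glucose/18 + BUN/2.8 + ethanol/3.7
= 2·137 + 125/18 + 13/2.8 + 298/3.7
= 274 + 6.94 + 4.64 + 80.54
= 366.12 mOsm/kg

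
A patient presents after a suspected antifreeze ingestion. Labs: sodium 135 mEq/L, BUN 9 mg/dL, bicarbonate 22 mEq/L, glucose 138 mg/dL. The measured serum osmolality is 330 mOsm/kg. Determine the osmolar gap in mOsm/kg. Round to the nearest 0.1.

49.1 mOsm/kg

Calculated osmolality = 2·Na + glucose/18 + BUN/2.8
= 2·135 + 138/18 + 9/2.8
= 270 + 7.67 + 3.21
= 280.88 mOsm/kg ≈ 280.9 mOsm/kg
Osmolar gap = measured − calculated = 330 − 280.9 = 49.1 mOsm/kg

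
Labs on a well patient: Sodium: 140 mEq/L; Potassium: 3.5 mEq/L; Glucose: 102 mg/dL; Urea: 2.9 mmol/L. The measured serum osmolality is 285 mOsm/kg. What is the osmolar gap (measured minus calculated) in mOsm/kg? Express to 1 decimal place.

Calculated osmolality = 2·Na + glucose/18 + urea
= 2·140 + 102/18 + 2.9
= 280 + 5.67 + 2.90
= 288.57 mOsm/kg ≈ 288.6 mOsm/kg
Osmolar gap = measured − calculated = 285 − 288.6 = -3.6 mOsm/kg

-3.6 mOsm/kg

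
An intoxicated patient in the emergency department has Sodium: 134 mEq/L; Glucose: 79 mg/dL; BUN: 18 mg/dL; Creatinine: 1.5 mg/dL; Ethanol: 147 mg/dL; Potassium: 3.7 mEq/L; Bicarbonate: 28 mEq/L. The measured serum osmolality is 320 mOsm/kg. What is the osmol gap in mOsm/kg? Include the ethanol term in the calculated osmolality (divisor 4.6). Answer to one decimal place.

Calculated osmolality = 2·Na + glucose/18 + BUN/2.8 + ethanol/4.6
= 2·134 + 79/18 + 18/2.8 + 147/4.6
= 268 + 4.39 + 6.43 + 31.96
= 310.78 mOsm/kg ≈ 310.8 mOsm/kg
Osmolar gap = measured − calculated = 320 − 310.8 = 9.2 mOsm/kg

9.2 mOsm/kg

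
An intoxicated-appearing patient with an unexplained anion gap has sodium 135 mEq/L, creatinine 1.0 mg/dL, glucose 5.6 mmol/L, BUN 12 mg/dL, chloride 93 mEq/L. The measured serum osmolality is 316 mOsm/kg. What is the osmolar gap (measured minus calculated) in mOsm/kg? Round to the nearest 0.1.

36.1 mOsm/kg

Calculated osmolality = 2·Na + glucose + BUN/2.8
= 2·135 + 5.6 + 12/2.8
= 270 + 5.60 + 4.29
= 279.89 mOsm/kg ≈ 279.9 mOsm/kg
Osmolar gap = measured − calculated = 316 − 279.9 = 36.1 mOsm/kg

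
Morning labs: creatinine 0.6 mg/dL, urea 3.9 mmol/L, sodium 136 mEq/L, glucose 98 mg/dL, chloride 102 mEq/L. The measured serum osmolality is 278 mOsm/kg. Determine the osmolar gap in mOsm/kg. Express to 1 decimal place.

-3.3 mOsm/kg

Calculated osmolality = 2·Na + glucose/18 + urea
= 2·136 + 98/18 + 3.9
= 272 + 5.44 + 3.90
= 281.34 mOsm/kg ≈ 281.3 mOsm/kg
Osmolar gap = measured − calculated = 278 − 281.3 = -3.3 mOsm/kg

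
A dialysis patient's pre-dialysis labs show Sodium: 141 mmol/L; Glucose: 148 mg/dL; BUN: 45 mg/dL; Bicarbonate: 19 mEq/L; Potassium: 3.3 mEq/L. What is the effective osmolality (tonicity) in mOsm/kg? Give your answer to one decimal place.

Effective osmolality excludes urea (freely permeant across cell membranes):
2·Na + glucose/18
= 2·141 + 148/18
= 282 + 8.22
= 290.22 mOsm/kg

290.2 mOsm/kg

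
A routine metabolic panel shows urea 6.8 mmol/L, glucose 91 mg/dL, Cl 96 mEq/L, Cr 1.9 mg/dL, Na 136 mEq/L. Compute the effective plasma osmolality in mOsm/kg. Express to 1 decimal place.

277.1 mOsm/kg

Effective osmolality excludes urea (freely permeant across cell membranes):
2·Na + glucose/18
= 2·136 + 91/18
= 272 + 5.06
= 277.06 mOsm/kg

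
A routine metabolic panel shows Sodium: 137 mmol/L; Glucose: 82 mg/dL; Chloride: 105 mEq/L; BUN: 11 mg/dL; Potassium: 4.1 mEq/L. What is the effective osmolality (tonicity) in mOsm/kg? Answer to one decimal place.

278.6 mOsm/kg

Effective osmolality excludes urea (freely permeant across cell membranes):
2·Na + glucose/18
= 2·137 + 82/18
= 274 + 4.56
= 278.56 mOsm/kg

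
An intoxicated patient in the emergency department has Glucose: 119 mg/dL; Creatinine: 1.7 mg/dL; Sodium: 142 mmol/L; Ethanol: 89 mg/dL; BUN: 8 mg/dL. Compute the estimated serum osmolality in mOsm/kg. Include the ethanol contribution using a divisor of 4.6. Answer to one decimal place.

312.8 mOsm/kg

Calculated osmolality = 2·Na + glucose/18 + BUN/2.8 + ethanol/4.6
= 2·142 + 119/18 + 8/2.8 + 89/4.6
= 284 + 6.61 + 2.86 + 19.35
= 312.82 mOsm/kg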